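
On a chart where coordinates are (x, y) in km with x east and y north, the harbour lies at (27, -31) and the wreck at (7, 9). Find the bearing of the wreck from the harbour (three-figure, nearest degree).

333°

Δeast = 7 − 27 = -20.00; Δnorth = 9 − -31 = 40.00.
Bearing = atan2(Δeast, Δnorth) mod 360° = 333.43° ≈ 333°.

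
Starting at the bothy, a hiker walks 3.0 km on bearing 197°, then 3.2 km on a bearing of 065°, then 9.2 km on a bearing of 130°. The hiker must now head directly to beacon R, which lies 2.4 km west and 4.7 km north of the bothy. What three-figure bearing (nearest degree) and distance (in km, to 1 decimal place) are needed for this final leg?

317°, 16.7 km

Leg 1 (197°, 3.0 km): east 3.0 sin 197° = -0.88, north 3.0 cos 197° = -2.87
Leg 2 (065°, 3.2 km): east 3.2 sin 65° = 2.90, north 3.2 cos 65° = 1.35
Leg 3 (130°, 9.2 km): east 9.2 sin 130° = 7.05, north 9.2 cos 130° = -5.91
Current position: (9.07, -7.43). Target: (-2.4, 4.7). Remaining: Δeast = -11.47, Δnorth = 12.13.
Bearing = atan2(-11.47, 12.13) mod 360° = 316.60°; distance = √((-11.47)² + (12.13)²) = 16.695 km.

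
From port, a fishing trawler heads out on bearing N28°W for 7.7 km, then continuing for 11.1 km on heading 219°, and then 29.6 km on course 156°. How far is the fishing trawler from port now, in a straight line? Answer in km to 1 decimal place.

Leg 1 (N28°W, 7.7 km): east 7.7 sin 332° = -3.61, north 7.7 cos 332° = 6.80
Leg 2 (219°, 11.1 km): east 11.1 sin 219° = -6.99, north 11.1 cos 219° = -8.63
Leg 3 (156°, 29.6 km): east 29.6 sin 156° = 12.04, north 29.6 cos 156° = -27.04
Net: 1.44 east, -28.87 north. Distance = √((1.44)² + (-28.87)²) = 28.904 km.

28.9 km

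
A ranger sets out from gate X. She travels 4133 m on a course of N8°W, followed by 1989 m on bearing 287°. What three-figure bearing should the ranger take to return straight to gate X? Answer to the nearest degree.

Leg 1 (N8°W, 4133 m): east 4133 sin 352° = -575.20, north 4133 cos 352° = 4092.78
Leg 2 (287°, 1989 m): east 1989 sin 287° = -1902.09, north 1989 cos 287° = 581.53
Net displacement: -2477.29 east, 4674.31 north. Direction back to start is (2477.29, -4674.31): bearing = atan2(2477.29, -4674.31) mod 360° = 152.08° ≈ 152°.

152°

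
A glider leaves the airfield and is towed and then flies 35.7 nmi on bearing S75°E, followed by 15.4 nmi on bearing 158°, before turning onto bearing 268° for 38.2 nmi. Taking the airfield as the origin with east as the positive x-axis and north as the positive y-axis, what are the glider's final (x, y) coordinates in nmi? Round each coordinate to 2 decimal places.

Leg 1 (S75°E, 35.7 nmi): east 35.7 sin 105° = 34.48, north 35.7 cos 105° = -9.24
Leg 2 (158°, 15.4 nmi): east 15.4 sin 158° = 5.77, north 15.4 cos 158° = -14.28
Leg 3 (268°, 38.2 nmi): east 38.2 sin 268° = -38.18, north 38.2 cos 268° = -1.33
Summing: 2.08 nmi east, -24.85 nmi north → (2.08, -24.85).

(2.08, -24.85)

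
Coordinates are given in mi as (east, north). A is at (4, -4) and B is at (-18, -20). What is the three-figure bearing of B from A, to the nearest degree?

234°

Δeast = -18 − 4 = -22.00; Δnorth = -20 − -4 = -16.00.
Bearing = atan2(Δeast, Δnorth) mod 360° = 233.97° ≈ 234°.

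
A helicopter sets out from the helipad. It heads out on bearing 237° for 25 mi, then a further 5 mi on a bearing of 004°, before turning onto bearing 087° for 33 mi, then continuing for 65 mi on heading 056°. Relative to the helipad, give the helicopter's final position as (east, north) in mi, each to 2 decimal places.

(66.22, 29.45)

Leg 1 (237°, 25 mi): east 25 sin 237° = -20.97, north 25 cos 237° = -13.62
Leg 2 (004°, 5 mi): east 5 sin 4° = 0.35, north 5 cos 4° = 4.99
Leg 3 (087°, 33 mi): east 33 sin 87° = 32.95, north 33 cos 87° = 1.73
Leg 4 (056°, 65 mi): east 65 sin 56° = 53.89, north 65 cos 56° = 36.35
Summing: 66.22 mi east, 29.45 mi north → (66.22, 29.45).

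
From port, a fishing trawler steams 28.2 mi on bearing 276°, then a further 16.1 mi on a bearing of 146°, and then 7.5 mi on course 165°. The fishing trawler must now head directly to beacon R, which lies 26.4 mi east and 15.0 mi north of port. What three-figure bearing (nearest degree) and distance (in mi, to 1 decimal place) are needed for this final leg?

053°, 54.4 mi

Leg 1 (276°, 28.2 mi): east 28.2 sin 276° = -28.05, north 28.2 cos 276° = 2.95
Leg 2 (146°, 16.1 mi): east 16.1 sin 146° = 9.00, north 16.1 cos 146° = -13.35
Leg 3 (165°, 7.5 mi): east 7.5 sin 165° = 1.94, north 7.5 cos 165° = -7.24
Current position: (-17.10, -17.64). Target: (26.4, 15.0). Remaining: Δeast = 43.50, Δnorth = 32.64.
Bearing = atan2(43.50, 32.64) mod 360° = 53.11°; distance = √((43.50)² + (32.64)²) = 54.388 mi.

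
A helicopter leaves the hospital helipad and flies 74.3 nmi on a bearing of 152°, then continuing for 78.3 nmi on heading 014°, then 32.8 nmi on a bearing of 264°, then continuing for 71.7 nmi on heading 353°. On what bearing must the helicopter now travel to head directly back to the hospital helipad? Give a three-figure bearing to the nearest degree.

189°

Leg 1 (152°, 74.3 nmi): east 74.3 sin 152° = 34.88, north 74.3 cos 152° = -65.60
Leg 2 (014°, 78.3 nmi): east 78.3 sin 14° = 18.94, north 78.3 cos 14° = 75.97
Leg 3 (264°, 32.8 nmi): east 32.8 sin 264° = -32.62, north 32.8 cos 264° = -3.43
Leg 4 (353°, 71.7 nmi): east 71.7 sin 353° = -8.74, north 71.7 cos 353° = 71.17
Net displacement: 12.47 east, 78.11 north. Direction back to start is (-12.47, -78.11): bearing = atan2(-12.47, -78.11) mod 360° = 189.07° ≈ 189°.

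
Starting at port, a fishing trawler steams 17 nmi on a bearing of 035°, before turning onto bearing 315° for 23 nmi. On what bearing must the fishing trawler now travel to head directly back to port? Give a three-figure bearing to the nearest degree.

168°

Leg 1 (035°, 17 nmi): east 17 sin 35° = 9.75, north 17 cos 35° = 13.93
Leg 2 (315°, 23 nmi): east 23 sin 315° = -16.26, north 23 cos 315° = 16.26
Net displacement: -6.51 east, 30.19 north. Direction back to start is (6.51, -30.19): bearing = atan2(6.51, -30.19) mod 360° = 167.83° ≈ 168°.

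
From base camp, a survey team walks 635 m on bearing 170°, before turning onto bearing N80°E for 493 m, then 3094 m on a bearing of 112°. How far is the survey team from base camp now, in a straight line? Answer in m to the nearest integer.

Leg 1 (170°, 635 m): east 635 sin 170° = 110.27, north 635 cos 170° = -625.35
Leg 2 (N80°E, 493 m): east 493 sin 80° = 485.51, north 493 cos 80° = 85.61
Leg 3 (112°, 3094 m): east 3094 sin 112° = 2868.71, north 3094 cos 112° = -1159.03
Net: 3464.48 east, -1698.78 north. Distance = √((3464.48)² + (-1698.78)²) = 3858.561 m.

3859 m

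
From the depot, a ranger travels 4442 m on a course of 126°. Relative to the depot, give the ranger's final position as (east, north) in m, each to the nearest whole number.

Leg 1 (126°, 4442 m): east 4442 sin 126° = 3593.65, north 4442 cos 126° = -2610.94
Summing: 3593.65 m east, -2610.94 m north → (3594, -2611).

(3594, -2611)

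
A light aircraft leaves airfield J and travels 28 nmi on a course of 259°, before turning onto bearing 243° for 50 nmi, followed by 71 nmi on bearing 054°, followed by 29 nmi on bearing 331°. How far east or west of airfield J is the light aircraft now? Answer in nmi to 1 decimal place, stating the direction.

28.7 nmi west

Leg 1 (259°, 28 nmi): east 28 sin 259° = -27.49, north 28 cos 259° = -5.34
Leg 2 (243°, 50 nmi): east 50 sin 243° = -44.55, north 50 cos 243° = -22.70
Leg 3 (054°, 71 nmi): east 71 sin 54° = 57.44, north 71 cos 54° = 41.73
Leg 4 (331°, 29 nmi): east 29 sin 331° = -14.06, north 29 cos 331° = 25.36
Net east component: -28.66 nmi.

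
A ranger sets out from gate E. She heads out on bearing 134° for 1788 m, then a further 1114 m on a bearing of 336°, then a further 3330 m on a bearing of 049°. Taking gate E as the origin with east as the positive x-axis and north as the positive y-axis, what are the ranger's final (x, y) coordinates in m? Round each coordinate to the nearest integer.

(3346, 1960)

Leg 1 (134°, 1788 m): east 1788 sin 134° = 1286.18, north 1788 cos 134° = -1242.05
Leg 2 (336°, 1114 m): east 1114 sin 336° = -453.10, north 1114 cos 336° = 1017.69
Leg 3 (049°, 3330 m): east 3330 sin 49° = 2513.18, north 3330 cos 49° = 2184.68
Summing: 3346.26 m east, 1960.32 m north → (3346, 1960).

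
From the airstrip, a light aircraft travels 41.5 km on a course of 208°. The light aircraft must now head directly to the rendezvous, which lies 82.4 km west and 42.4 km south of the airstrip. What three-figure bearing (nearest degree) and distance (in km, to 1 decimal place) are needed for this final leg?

Leg 1 (208°, 41.5 km): east 41.5 sin 208° = -19.48, north 41.5 cos 208° = -36.64
Current position: (-19.48, -36.64). Target: (-82.4, -42.4). Remaining: Δeast = -62.92, Δnorth = -5.76.
Bearing = atan2(-62.92, -5.76) mod 360° = 264.77°; distance = √((-62.92)² + (-5.76)²) = 63.180 km.

265°, 63.2 km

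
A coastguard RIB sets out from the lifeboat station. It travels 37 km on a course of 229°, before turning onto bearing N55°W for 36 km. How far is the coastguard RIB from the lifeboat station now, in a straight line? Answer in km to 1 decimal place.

57.5 km

Leg 1 (229°, 37 km): east 37 sin 229° = -27.92, north 37 cos 229° = -24.27
Leg 2 (N55°W, 36 km): east 36 sin 305° = -29.49, north 36 cos 305° = 20.65
Net: -57.41 east, -3.63 north. Distance = √((-57.41)² + (-3.63)²) = 57.528 km.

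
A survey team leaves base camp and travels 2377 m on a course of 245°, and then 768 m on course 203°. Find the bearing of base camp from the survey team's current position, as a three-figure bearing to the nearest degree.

055°

Leg 1 (245°, 2377 m): east 2377 sin 245° = -2154.29, north 2377 cos 245° = -1004.56
Leg 2 (203°, 768 m): east 768 sin 203° = -300.08, north 768 cos 203° = -706.95
Net displacement: -2454.38 east, -1711.51 north. Direction back to start is (2454.38, 1711.51): bearing = atan2(2454.38, 1711.51) mod 360° = 55.11° ≈ 055°.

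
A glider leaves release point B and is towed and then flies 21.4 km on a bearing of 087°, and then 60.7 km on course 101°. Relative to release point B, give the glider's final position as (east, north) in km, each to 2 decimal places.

Leg 1 (087°, 21.4 km): east 21.4 sin 87° = 21.37, north 21.4 cos 87° = 1.12
Leg 2 (101°, 60.7 km): east 60.7 sin 101° = 59.58, north 60.7 cos 101° = -11.58
Summing: 80.96 km east, -10.46 km north → (80.96, -10.46).

(80.96, -10.46)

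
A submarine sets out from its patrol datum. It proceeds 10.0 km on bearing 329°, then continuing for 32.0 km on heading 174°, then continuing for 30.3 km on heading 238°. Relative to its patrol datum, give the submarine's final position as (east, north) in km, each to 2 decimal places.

Leg 1 (329°, 10.0 km): east 10.0 sin 329° = -5.15, north 10.0 cos 329° = 8.57
Leg 2 (174°, 32.0 km): east 32.0 sin 174° = 3.34, north 32.0 cos 174° = -31.82
Leg 3 (238°, 30.3 km): east 30.3 sin 238° = -25.70, north 30.3 cos 238° = -16.06
Summing: -27.50 km east, -39.31 km north → (-27.50, -39.31).

(-27.50, -39.31)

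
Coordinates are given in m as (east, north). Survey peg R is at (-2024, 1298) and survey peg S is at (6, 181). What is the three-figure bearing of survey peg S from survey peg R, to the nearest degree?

119°

Δeast = 6 − -2024 = 2030.00; Δnorth = 181 − 1298 = -1117.00.
Bearing = atan2(Δeast, Δnorth) mod 360° = 118.82° ≈ 119°.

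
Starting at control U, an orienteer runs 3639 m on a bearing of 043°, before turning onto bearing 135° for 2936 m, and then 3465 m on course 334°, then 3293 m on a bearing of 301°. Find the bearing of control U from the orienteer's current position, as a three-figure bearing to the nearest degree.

182°

Leg 1 (043°, 3639 m): east 3639 sin 43° = 2481.79, north 3639 cos 43° = 2661.40
Leg 2 (135°, 2936 m): east 2936 sin 135° = 2076.07, north 2936 cos 135° = -2076.07
Leg 3 (334°, 3465 m): east 3465 sin 334° = -1518.96, north 3465 cos 334° = 3114.32
Leg 4 (301°, 3293 m): east 3293 sin 301° = -2822.65, north 3293 cos 301° = 1696.02
Net displacement: 216.25 east, 5395.67 north. Direction back to start is (-216.25, -5395.67): bearing = atan2(-216.25, -5395.67) mod 360° = 182.30° ≈ 182°.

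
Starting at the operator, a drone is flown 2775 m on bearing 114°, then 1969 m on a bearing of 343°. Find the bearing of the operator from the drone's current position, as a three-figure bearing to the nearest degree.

Leg 1 (114°, 2775 m): east 2775 sin 114° = 2535.09, north 2775 cos 114° = -1128.69
Leg 2 (343°, 1969 m): east 1969 sin 343° = -575.68, north 1969 cos 343° = 1882.96
Net displacement: 1959.41 east, 754.27 north. Direction back to start is (-1959.41, -754.27): bearing = atan2(-1959.41, -754.27) mod 360° = 248.95° ≈ 249°.

249°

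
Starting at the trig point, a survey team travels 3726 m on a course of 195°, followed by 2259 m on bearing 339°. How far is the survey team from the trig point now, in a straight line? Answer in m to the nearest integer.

2317 m

Leg 1 (195°, 3726 m): east 3726 sin 195° = -964.36, north 3726 cos 195° = -3599.04
Leg 2 (339°, 2259 m): east 2259 sin 339° = -809.55, north 2259 cos 339° = 2108.96
Net: -1773.91 east, -1490.08 north. Distance = √((-1773.91)² + (-1490.08)²) = 2316.702 m.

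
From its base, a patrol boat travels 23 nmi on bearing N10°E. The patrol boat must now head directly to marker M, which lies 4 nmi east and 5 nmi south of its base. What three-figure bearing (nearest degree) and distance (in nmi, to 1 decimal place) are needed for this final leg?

180°, 27.7 nmi

Leg 1 (N10°E, 23 nmi): east 23 sin 10° = 3.99, north 23 cos 10° = 22.65
Current position: (3.99, 22.65). Target: (4, -5). Remaining: Δeast = 0.01, Δnorth = -27.65.
Bearing = atan2(0.01, -27.65) mod 360° = 179.99°; distance = √((0.01)² + (-27.65)²) = 27.651 nmi.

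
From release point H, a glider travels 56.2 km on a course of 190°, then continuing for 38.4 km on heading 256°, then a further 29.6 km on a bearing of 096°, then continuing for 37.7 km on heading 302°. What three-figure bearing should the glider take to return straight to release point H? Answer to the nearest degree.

046°

Leg 1 (190°, 56.2 km): east 56.2 sin 190° = -9.76, north 56.2 cos 190° = -55.35
Leg 2 (256°, 38.4 km): east 38.4 sin 256° = -37.26, north 38.4 cos 256° = -9.29
Leg 3 (096°, 29.6 km): east 29.6 sin 96° = 29.44, north 29.6 cos 96° = -3.09
Leg 4 (302°, 37.7 km): east 37.7 sin 302° = -31.97, north 37.7 cos 302° = 19.98
Net displacement: -49.55 east, -47.75 north. Direction back to start is (49.55, 47.75): bearing = atan2(49.55, 47.75) mod 360° = 46.06° ≈ 046°.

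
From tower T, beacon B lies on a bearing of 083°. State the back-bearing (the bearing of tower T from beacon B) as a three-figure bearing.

263°

Back-bearing = 083° + 180° = 263°.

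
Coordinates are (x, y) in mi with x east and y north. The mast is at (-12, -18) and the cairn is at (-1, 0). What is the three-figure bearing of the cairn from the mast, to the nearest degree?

031°

Δeast = -1 − -12 = 11.00; Δnorth = 0 − -18 = 18.00.
Bearing = atan2(Δeast, Δnorth) mod 360° = 31.43° ≈ 031°.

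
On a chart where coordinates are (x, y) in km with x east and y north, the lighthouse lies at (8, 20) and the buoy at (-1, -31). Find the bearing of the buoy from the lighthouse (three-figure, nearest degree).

Δeast = -1 − 8 = -9.00; Δnorth = -31 − 20 = -51.00.
Bearing = atan2(Δeast, Δnorth) mod 360° = 190.01° ≈ 190°.

190°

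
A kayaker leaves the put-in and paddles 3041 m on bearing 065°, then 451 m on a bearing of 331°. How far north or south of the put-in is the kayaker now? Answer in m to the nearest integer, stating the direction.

Leg 1 (065°, 3041 m): east 3041 sin 65° = 2756.08, north 3041 cos 65° = 1285.18
Leg 2 (331°, 451 m): east 451 sin 331° = -218.65, north 451 cos 331° = 394.45
Net north component: 1679.64 m.

1680 m north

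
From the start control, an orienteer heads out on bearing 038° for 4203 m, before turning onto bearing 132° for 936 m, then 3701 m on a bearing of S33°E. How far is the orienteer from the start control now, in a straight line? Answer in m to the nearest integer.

5315 m

Leg 1 (038°, 4203 m): east 4203 sin 38° = 2587.63, north 4203 cos 38° = 3312.01
Leg 2 (132°, 936 m): east 936 sin 132° = 695.58, north 936 cos 132° = -626.31
Leg 3 (S33°E, 3701 m): east 3701 sin 147° = 2015.71, north 3701 cos 147° = -3103.92
Net: 5298.92 east, -418.22 north. Distance = √((5298.92)² + (-418.22)²) = 5315.396 m.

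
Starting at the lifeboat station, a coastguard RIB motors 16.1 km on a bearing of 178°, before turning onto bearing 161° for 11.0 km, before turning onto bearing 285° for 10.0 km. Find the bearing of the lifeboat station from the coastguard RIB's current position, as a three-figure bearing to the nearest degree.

Leg 1 (178°, 16.1 km): east 16.1 sin 178° = 0.56, north 16.1 cos 178° = -16.09
Leg 2 (161°, 11.0 km): east 11.0 sin 161° = 3.58, north 11.0 cos 161° = -10.40
Leg 3 (285°, 10.0 km): east 10.0 sin 285° = -9.66, north 10.0 cos 285° = 2.59
Net displacement: -5.52 east, -23.90 north. Direction back to start is (5.52, 23.90): bearing = atan2(5.52, 23.90) mod 360° = 12.99° ≈ 013°.

013°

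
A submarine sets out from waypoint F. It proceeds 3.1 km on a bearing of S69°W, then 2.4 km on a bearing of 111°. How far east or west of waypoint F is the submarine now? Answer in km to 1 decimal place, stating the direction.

0.7 km west

Leg 1 (S69°W, 3.1 km): east 3.1 sin 249° = -2.89, north 3.1 cos 249° = -1.11
Leg 2 (111°, 2.4 km): east 2.4 sin 111° = 2.24, north 2.4 cos 111° = -0.86
Net east component: -0.65 km.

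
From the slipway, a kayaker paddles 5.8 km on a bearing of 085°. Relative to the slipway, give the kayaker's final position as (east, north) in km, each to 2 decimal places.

(5.78, 0.51)

Leg 1 (085°, 5.8 km): east 5.8 sin 85° = 5.78, north 5.8 cos 85° = 0.51
Summing: 5.78 km east, 0.51 km north → (5.78, 0.51).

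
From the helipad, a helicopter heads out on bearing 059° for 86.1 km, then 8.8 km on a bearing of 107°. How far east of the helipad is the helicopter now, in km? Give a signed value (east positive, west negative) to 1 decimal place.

82.2 km

Leg 1 (059°, 86.1 km): east 86.1 sin 59° = 73.80, north 86.1 cos 59° = 44.34
Leg 2 (107°, 8.8 km): east 8.8 sin 107° = 8.42, north 8.8 cos 107° = -2.57
Net east component: 82.22 km.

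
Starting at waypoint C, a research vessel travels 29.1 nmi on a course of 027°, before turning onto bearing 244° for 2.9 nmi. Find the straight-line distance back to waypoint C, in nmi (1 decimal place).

Leg 1 (027°, 29.1 nmi): east 29.1 sin 27° = 13.21, north 29.1 cos 27° = 25.93
Leg 2 (244°, 2.9 nmi): east 2.9 sin 244° = -2.61, north 2.9 cos 244° = -1.27
Net: 10.60 east, 24.66 north. Distance = √((10.60)² + (24.66)²) = 26.841 nmi.

26.8 nmi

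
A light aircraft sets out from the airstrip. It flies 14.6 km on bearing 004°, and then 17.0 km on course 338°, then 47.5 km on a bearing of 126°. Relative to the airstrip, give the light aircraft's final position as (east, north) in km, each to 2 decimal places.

(33.08, 2.41)

Leg 1 (004°, 14.6 km): east 14.6 sin 4° = 1.02, north 14.6 cos 4° = 14.56
Leg 2 (338°, 17.0 km): east 17.0 sin 338° = -6.37, north 17.0 cos 338° = 15.76
Leg 3 (126°, 47.5 km): east 47.5 sin 126° = 38.43, north 47.5 cos 126° = -27.92
Summing: 33.08 km east, 2.41 km north → (33.08, 2.41).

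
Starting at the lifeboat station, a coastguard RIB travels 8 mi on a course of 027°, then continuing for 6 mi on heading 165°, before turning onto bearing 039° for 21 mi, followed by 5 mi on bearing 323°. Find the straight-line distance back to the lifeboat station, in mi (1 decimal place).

26.6 mi

Leg 1 (027°, 8 mi): east 8 sin 27° = 3.63, north 8 cos 27° = 7.13
Leg 2 (165°, 6 mi): east 6 sin 165° = 1.55, north 6 cos 165° = -5.80
Leg 3 (039°, 21 mi): east 21 sin 39° = 13.22, north 21 cos 39° = 16.32
Leg 4 (323°, 5 mi): east 5 sin 323° = -3.01, north 5 cos 323° = 3.99
Net: 15.39 east, 21.65 north. Distance = √((15.39)² + (21.65)²) = 26.560 mi.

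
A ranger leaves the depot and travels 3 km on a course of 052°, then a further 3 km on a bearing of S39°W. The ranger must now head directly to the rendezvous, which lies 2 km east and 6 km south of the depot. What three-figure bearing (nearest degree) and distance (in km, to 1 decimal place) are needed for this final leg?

Leg 1 (052°, 3 km): east 3 sin 52° = 2.36, north 3 cos 52° = 1.85
Leg 2 (S39°W, 3 km): east 3 sin 219° = -1.89, north 3 cos 219° = -2.33
Current position: (0.48, -0.48). Target: (2, -6). Remaining: Δeast = 1.52, Δnorth = -5.52.
Bearing = atan2(1.52, -5.52) mod 360° = 164.55°; distance = √((1.52)² + (-5.52)²) = 5.722 km.

165°, 5.7 km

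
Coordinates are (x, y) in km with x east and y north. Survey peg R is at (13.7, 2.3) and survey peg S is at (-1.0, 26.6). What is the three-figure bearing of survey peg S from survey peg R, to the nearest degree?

Δeast = -1.0 − 13.7 = -14.70; Δnorth = 26.6 − 2.3 = 24.30.
Bearing = atan2(Δeast, Δnorth) mod 360° = 328.83° ≈ 329°.

329°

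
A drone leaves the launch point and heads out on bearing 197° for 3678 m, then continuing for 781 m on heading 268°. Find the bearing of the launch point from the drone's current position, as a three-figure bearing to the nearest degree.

028°

Leg 1 (197°, 3678 m): east 3678 sin 197° = -1075.34, north 3678 cos 197° = -3517.29
Leg 2 (268°, 781 m): east 781 sin 268° = -780.52, north 781 cos 268° = -27.26
Net displacement: -1855.87 east, -3544.55 north. Direction back to start is (1855.87, 3544.55): bearing = atan2(1855.87, 3544.55) mod 360° = 27.64° ≈ 028°.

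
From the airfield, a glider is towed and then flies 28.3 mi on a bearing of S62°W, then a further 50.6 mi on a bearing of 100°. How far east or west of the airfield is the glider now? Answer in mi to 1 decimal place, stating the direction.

Leg 1 (S62°W, 28.3 mi): east 28.3 sin 242° = -24.99, north 28.3 cos 242° = -13.29
Leg 2 (100°, 50.6 mi): east 50.6 sin 100° = 49.83, north 50.6 cos 100° = -8.79
Net east component: 24.84 mi.

24.8 mi east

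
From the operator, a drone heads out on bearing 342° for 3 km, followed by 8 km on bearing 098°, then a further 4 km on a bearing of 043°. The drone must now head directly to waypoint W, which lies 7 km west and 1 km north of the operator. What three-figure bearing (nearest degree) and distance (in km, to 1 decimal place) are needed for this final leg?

258°, 17.1 km

Leg 1 (342°, 3 km): east 3 sin 342° = -0.93, north 3 cos 342° = 2.85
Leg 2 (098°, 8 km): east 8 sin 98° = 7.92, north 8 cos 98° = -1.11
Leg 3 (043°, 4 km): east 4 sin 43° = 2.73, north 4 cos 43° = 2.93
Current position: (9.72, 4.67). Target: (-7, 1). Remaining: Δeast = -16.72, Δnorth = -3.67.
Bearing = atan2(-16.72, -3.67) mod 360° = 257.64°; distance = √((-16.72)² + (-3.67)²) = 17.120 km.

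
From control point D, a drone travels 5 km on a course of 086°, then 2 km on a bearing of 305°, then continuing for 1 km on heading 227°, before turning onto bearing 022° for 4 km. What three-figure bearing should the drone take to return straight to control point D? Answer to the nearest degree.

222°

Leg 1 (086°, 5 km): east 5 sin 86° = 4.99, north 5 cos 86° = 0.35
Leg 2 (305°, 2 km): east 2 sin 305° = -1.64, north 2 cos 305° = 1.15
Leg 3 (227°, 1 km): east 1 sin 227° = -0.73, north 1 cos 227° = -0.68
Leg 4 (022°, 4 km): east 4 sin 22° = 1.50, north 4 cos 22° = 3.71
Net displacement: 4.12 east, 4.52 north. Direction back to start is (-4.12, -4.52): bearing = atan2(-4.12, -4.52) mod 360° = 222.31° ≈ 222°.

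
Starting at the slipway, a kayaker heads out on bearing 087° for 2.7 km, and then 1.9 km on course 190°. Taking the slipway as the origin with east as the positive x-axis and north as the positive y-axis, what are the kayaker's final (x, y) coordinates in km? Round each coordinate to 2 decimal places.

Leg 1 (087°, 2.7 km): east 2.7 sin 87° = 2.70, north 2.7 cos 87° = 0.14
Leg 2 (190°, 1.9 km): east 1.9 sin 190° = -0.33, north 1.9 cos 190° = -1.87
Summing: 2.37 km east, -1.73 km north → (2.37, -1.73).

(2.37, -1.73)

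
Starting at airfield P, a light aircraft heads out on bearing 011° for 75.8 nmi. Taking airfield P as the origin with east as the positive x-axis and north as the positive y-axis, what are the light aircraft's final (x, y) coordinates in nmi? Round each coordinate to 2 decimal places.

Leg 1 (011°, 75.8 nmi): east 75.8 sin 11° = 14.46, north 75.8 cos 11° = 74.41
Summing: 14.46 nmi east, 74.41 nmi north → (14.46, 74.41).

(14.46, 74.41)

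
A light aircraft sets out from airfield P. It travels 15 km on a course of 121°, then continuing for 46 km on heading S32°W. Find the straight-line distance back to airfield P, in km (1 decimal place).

Leg 1 (121°, 15 km): east 15 sin 121° = 12.86, north 15 cos 121° = -7.73
Leg 2 (S32°W, 46 km): east 46 sin 212° = -24.38, north 46 cos 212° = -39.01
Net: -11.52 east, -46.74 north. Distance = √((-11.52)² + (-46.74)²) = 48.134 km.

48.1 km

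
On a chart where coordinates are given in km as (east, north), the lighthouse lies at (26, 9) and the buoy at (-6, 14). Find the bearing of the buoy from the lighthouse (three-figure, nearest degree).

Δeast = -6 − 26 = -32.00; Δnorth = 14 − 9 = 5.00.
Bearing = atan2(Δeast, Δnorth) mod 360° = 278.88° ≈ 279°.

279°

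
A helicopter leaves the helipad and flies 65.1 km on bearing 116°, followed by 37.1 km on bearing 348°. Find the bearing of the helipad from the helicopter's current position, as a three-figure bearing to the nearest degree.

Leg 1 (116°, 65.1 km): east 65.1 sin 116° = 58.51, north 65.1 cos 116° = -28.54
Leg 2 (348°, 37.1 km): east 37.1 sin 348° = -7.71, north 37.1 cos 348° = 36.29
Net displacement: 50.80 east, 7.75 north. Direction back to start is (-50.80, -7.75): bearing = atan2(-50.80, -7.75) mod 360° = 261.32° ≈ 261°.

261°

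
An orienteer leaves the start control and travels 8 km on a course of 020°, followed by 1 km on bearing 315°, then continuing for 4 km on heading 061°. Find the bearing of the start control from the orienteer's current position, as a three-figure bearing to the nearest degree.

Leg 1 (020°, 8 km): east 8 sin 20° = 2.74, north 8 cos 20° = 7.52
Leg 2 (315°, 1 km): east 1 sin 315° = -0.71, north 1 cos 315° = 0.71
Leg 3 (061°, 4 km): east 4 sin 61° = 3.50, north 4 cos 61° = 1.94
Net displacement: 5.53 east, 10.16 north. Direction back to start is (-5.53, -10.16): bearing = atan2(-5.53, -10.16) mod 360° = 208.54° ≈ 209°.

209°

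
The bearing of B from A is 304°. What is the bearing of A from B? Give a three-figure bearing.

Back-bearing = 304° − 180° = 124°.

124°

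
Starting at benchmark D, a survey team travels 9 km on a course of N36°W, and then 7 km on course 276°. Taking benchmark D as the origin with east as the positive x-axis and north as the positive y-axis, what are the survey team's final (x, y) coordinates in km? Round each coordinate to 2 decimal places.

(-12.25, 8.01)

Leg 1 (N36°W, 9 km): east 9 sin 324° = -5.29, north 9 cos 324° = 7.28
Leg 2 (276°, 7 km): east 7 sin 276° = -6.96, north 7 cos 276° = 0.73
Summing: -12.25 km east, 8.01 km north → (-12.25, 8.01).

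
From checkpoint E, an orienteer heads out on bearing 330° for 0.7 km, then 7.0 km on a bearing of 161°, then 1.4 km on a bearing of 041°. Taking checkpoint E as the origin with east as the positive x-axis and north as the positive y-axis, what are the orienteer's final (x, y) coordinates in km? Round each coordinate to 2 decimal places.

(2.85, -4.96)

Leg 1 (330°, 0.7 km): east 0.7 sin 330° = -0.35, north 0.7 cos 330° = 0.61
Leg 2 (161°, 7.0 km): east 7.0 sin 161° = 2.28, north 7.0 cos 161° = -6.62
Leg 3 (041°, 1.4 km): east 1.4 sin 41° = 0.92, north 1.4 cos 41° = 1.06
Summing: 2.85 km east, -4.96 km north → (2.85, -4.96).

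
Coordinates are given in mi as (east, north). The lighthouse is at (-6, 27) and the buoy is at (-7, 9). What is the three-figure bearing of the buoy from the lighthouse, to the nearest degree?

183°

Δeast = -7 − -6 = -1.00; Δnorth = 9 − 27 = -18.00.
Bearing = atan2(Δeast, Δnorth) mod 360° = 183.18° ≈ 183°.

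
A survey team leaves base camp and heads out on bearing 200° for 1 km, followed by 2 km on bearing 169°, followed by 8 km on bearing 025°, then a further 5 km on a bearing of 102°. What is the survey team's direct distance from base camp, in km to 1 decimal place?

8.9 km

Leg 1 (200°, 1 km): east 1 sin 200° = -0.34, north 1 cos 200° = -0.94
Leg 2 (169°, 2 km): east 2 sin 169° = 0.38, north 2 cos 169° = -1.96
Leg 3 (025°, 8 km): east 8 sin 25° = 3.38, north 8 cos 25° = 7.25
Leg 4 (102°, 5 km): east 5 sin 102° = 4.89, north 5 cos 102° = -1.04
Net: 8.31 east, 3.31 north. Distance = √((8.31)² + (3.31)²) = 8.945 km.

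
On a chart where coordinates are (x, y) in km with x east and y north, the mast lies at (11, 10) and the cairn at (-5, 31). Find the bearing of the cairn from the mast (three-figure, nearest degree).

323°

Δeast = -5 − 11 = -16.00; Δnorth = 31 − 10 = 21.00.
Bearing = atan2(Δeast, Δnorth) mod 360° = 322.70° ≈ 323°.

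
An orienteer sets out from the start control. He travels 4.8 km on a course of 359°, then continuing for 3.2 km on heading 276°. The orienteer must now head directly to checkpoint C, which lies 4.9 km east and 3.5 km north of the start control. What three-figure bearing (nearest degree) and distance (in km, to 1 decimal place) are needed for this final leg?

101°, 8.3 km

Leg 1 (359°, 4.8 km): east 4.8 sin 359° = -0.08, north 4.8 cos 359° = 4.80
Leg 2 (276°, 3.2 km): east 3.2 sin 276° = -3.18, north 3.2 cos 276° = 0.33
Current position: (-3.27, 5.13). Target: (4.9, 3.5). Remaining: Δeast = 8.17, Δnorth = -1.63.
Bearing = atan2(8.17, -1.63) mod 360° = 101.31°; distance = √((8.17)² + (-1.63)²) = 8.328 km.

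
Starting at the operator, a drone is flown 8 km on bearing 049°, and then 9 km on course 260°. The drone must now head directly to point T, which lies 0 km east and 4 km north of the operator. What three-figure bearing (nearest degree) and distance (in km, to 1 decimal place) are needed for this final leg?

Leg 1 (049°, 8 km): east 8 sin 49° = 6.04, north 8 cos 49° = 5.25
Leg 2 (260°, 9 km): east 9 sin 260° = -8.86, north 9 cos 260° = -1.56
Current position: (-2.83, 3.69). Target: (0, 4). Remaining: Δeast = 2.83, Δnorth = 0.31.
Bearing = atan2(2.83, 0.31) mod 360° = 83.65°; distance = √((2.83)² + (0.31)²) = 2.843 km.

084°, 2.8 km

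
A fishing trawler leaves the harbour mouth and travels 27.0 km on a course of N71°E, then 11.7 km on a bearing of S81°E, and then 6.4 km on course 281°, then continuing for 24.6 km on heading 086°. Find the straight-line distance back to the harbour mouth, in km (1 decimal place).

56.2 km

Leg 1 (N71°E, 27.0 km): east 27.0 sin 71° = 25.53, north 27.0 cos 71° = 8.79
Leg 2 (S81°E, 11.7 km): east 11.7 sin 99° = 11.56, north 11.7 cos 99° = -1.83
Leg 3 (281°, 6.4 km): east 6.4 sin 281° = -6.28, north 6.4 cos 281° = 1.22
Leg 4 (086°, 24.6 km): east 24.6 sin 86° = 24.54, north 24.6 cos 86° = 1.72
Net: 55.34 east, 9.90 north. Distance = √((55.34)² + (9.90)²) = 56.221 km.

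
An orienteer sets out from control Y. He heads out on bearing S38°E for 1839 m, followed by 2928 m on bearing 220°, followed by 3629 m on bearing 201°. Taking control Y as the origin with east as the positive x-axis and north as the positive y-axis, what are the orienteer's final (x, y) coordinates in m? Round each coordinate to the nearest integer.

Leg 1 (S38°E, 1839 m): east 1839 sin 142° = 1132.20, north 1839 cos 142° = -1449.15
Leg 2 (220°, 2928 m): east 2928 sin 220° = -1882.08, north 2928 cos 220° = -2242.98
Leg 3 (201°, 3629 m): east 3629 sin 201° = -1300.52, north 3629 cos 201° = -3387.96
Summing: -2050.40 m east, -7080.09 m north → (-2050, -7080).

(-2050, -7080)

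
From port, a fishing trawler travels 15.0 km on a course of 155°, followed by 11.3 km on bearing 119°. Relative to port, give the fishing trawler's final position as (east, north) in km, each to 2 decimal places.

(16.22, -19.07)

Leg 1 (155°, 15.0 km): east 15.0 sin 155° = 6.34, north 15.0 cos 155° = -13.59
Leg 2 (119°, 11.3 km): east 11.3 sin 119° = 9.88, north 11.3 cos 119° = -5.48
Summing: 16.22 km east, -19.07 km north → (16.22, -19.07).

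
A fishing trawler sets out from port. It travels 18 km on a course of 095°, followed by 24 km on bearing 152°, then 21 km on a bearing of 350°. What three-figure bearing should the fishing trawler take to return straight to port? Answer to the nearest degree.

Leg 1 (095°, 18 km): east 18 sin 95° = 17.93, north 18 cos 95° = -1.57
Leg 2 (152°, 24 km): east 24 sin 152° = 11.27, north 24 cos 152° = -21.19
Leg 3 (350°, 21 km): east 21 sin 350° = -3.65, north 21 cos 350° = 20.68
Net displacement: 25.55 east, -2.08 north. Direction back to start is (-25.55, 2.08): bearing = atan2(-25.55, 2.08) mod 360° = 274.65° ≈ 275°.

275°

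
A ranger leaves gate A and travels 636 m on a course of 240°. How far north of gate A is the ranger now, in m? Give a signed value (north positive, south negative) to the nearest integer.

Leg 1 (240°, 636 m): east 636 sin 240° = -550.79, north 636 cos 240° = -318.00
Net north component: -318.00 m.

-318 m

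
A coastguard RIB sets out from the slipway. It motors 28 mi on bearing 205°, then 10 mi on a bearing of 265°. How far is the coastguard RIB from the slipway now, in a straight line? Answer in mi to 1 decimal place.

Leg 1 (205°, 28 mi): east 28 sin 205° = -11.83, north 28 cos 205° = -25.38
Leg 2 (265°, 10 mi): east 10 sin 265° = -9.96, north 10 cos 265° = -0.87
Net: -21.80 east, -26.25 north. Distance = √((-21.80)² + (-26.25)²) = 34.117 mi.

34.1 mi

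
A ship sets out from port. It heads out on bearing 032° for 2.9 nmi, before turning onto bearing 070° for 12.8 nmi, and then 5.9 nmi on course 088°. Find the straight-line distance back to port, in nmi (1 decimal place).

Leg 1 (032°, 2.9 nmi): east 2.9 sin 32° = 1.54, north 2.9 cos 32° = 2.46
Leg 2 (070°, 12.8 nmi): east 12.8 sin 70° = 12.03, north 12.8 cos 70° = 4.38
Leg 3 (088°, 5.9 nmi): east 5.9 sin 88° = 5.90, north 5.9 cos 88° = 0.21
Net: 19.46 east, 7.04 north. Distance = √((19.46)² + (7.04)²) = 20.696 nmi.

20.7 nmi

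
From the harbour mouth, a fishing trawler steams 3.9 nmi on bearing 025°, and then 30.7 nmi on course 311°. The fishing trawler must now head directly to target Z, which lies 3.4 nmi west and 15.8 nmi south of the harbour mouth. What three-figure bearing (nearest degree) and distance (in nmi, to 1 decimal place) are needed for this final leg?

Leg 1 (025°, 3.9 nmi): east 3.9 sin 25° = 1.65, north 3.9 cos 25° = 3.53
Leg 2 (311°, 30.7 nmi): east 30.7 sin 311° = -23.17, north 30.7 cos 311° = 20.14
Current position: (-21.52, 23.68). Target: (-3.4, -15.8). Remaining: Δeast = 18.12, Δnorth = -39.48.
Bearing = atan2(18.12, -39.48) mod 360° = 155.34°; distance = √((18.12)² + (-39.48)²) = 43.436 nmi.

155°, 43.4 nmi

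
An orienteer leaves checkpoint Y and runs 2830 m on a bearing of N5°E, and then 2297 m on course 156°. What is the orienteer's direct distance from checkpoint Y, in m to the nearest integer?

Leg 1 (N5°E, 2830 m): east 2830 sin 5° = 246.65, north 2830 cos 5° = 2819.23
Leg 2 (156°, 2297 m): east 2297 sin 156° = 934.27, north 2297 cos 156° = -2098.41
Net: 1180.92 east, 720.82 north. Distance = √((1180.92)² + (720.82)²) = 1383.532 m.

1384 m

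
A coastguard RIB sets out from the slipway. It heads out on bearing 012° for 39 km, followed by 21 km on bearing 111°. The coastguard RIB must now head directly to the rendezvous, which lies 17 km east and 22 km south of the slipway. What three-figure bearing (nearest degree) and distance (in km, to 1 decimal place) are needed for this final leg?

Leg 1 (012°, 39 km): east 39 sin 12° = 8.11, north 39 cos 12° = 38.15
Leg 2 (111°, 21 km): east 21 sin 111° = 19.61, north 21 cos 111° = -7.53
Current position: (27.71, 30.62). Target: (17, -22). Remaining: Δeast = -10.71, Δnorth = -52.62.
Bearing = atan2(-10.71, -52.62) mod 360° = 191.51°; distance = √((-10.71)² + (-52.62)²) = 53.702 km.

192°, 53.7 km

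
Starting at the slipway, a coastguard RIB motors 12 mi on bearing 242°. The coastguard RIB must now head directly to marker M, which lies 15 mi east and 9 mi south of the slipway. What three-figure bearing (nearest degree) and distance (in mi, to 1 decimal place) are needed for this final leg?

Leg 1 (242°, 12 mi): east 12 sin 242° = -10.60, north 12 cos 242° = -5.63
Current position: (-10.60, -5.63). Target: (15, -9). Remaining: Δeast = 25.60, Δnorth = -3.37.
Bearing = atan2(25.60, -3.37) mod 360° = 97.49°; distance = √((25.60)² + (-3.37)²) = 25.816 mi.

097°, 25.8 mi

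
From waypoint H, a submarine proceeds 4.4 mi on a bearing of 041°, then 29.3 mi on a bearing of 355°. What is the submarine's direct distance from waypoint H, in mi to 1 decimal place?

32.5 mi

Leg 1 (041°, 4.4 mi): east 4.4 sin 41° = 2.89, north 4.4 cos 41° = 3.32
Leg 2 (355°, 29.3 mi): east 29.3 sin 355° = -2.55, north 29.3 cos 355° = 29.19
Net: 0.33 east, 32.51 north. Distance = √((0.33)² + (32.51)²) = 32.511 mi.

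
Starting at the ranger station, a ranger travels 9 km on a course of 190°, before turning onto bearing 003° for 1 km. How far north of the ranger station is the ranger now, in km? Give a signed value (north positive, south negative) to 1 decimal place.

Leg 1 (190°, 9 km): east 9 sin 190° = -1.56, north 9 cos 190° = -8.86
Leg 2 (003°, 1 km): east 1 sin 3° = 0.05, north 1 cos 3° = 1.00
Net north component: -7.86 km.

-7.9 km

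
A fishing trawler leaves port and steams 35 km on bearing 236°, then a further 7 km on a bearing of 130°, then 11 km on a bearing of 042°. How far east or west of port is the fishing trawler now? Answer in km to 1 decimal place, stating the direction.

16.3 km west

Leg 1 (236°, 35 km): east 35 sin 236° = -29.02, north 35 cos 236° = -19.57
Leg 2 (130°, 7 km): east 7 sin 130° = 5.36, north 7 cos 130° = -4.50
Leg 3 (042°, 11 km): east 11 sin 42° = 7.36, north 11 cos 42° = 8.17
Net east component: -16.29 km.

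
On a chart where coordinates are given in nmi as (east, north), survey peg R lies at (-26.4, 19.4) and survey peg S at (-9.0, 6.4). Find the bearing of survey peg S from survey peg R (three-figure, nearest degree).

127°

Δeast = -9.0 − -26.4 = 17.40; Δnorth = 6.4 − 19.4 = -13.00.
Bearing = atan2(Δeast, Δnorth) mod 360° = 126.76° ≈ 127°.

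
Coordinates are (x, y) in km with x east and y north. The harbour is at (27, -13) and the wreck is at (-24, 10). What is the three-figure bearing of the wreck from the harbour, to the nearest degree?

Δeast = -24 − 27 = -51.00; Δnorth = 10 − -13 = 23.00.
Bearing = atan2(Δeast, Δnorth) mod 360° = 294.27° ≈ 294°.

294°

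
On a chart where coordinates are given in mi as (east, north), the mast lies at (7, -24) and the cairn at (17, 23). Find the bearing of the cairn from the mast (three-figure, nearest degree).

Δeast = 17 − 7 = 10.00; Δnorth = 23 − -24 = 47.00.
Bearing = atan2(Δeast, Δnorth) mod 360° = 12.01° ≈ 012°.

012°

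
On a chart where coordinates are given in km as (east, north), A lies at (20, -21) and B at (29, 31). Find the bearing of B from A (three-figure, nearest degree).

Δeast = 29 − 20 = 9.00; Δnorth = 31 − -21 = 52.00.
Bearing = atan2(Δeast, Δnorth) mod 360° = 9.82° ≈ 010°.

010°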